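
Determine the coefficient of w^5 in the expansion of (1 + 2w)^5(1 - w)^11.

-210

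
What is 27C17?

8436285

C(27,17) = C(27,10) by symmetry.
C(27,10) = (27·26·25·24·23·22·21·20·19·18) / 10! = 30613591008000 / 3628800 = 8436285.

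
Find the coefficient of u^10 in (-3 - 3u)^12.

The general term is C(12,j)·(-3)^j·(-3u)^(12-j); the u^10 term has j = 2.
C(12,2) = 66.
Coefficient = C(12,2) · (-3)^2 · (-3)^10 = 66 · 9 · 59049 = 35075106.

35075106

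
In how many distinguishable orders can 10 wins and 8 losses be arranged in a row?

Choose positions for the wins: C(18,10) = 43758.

43758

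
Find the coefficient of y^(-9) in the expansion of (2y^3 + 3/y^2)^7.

10206

General term: C(7,j)·(2y^3)^j·(3/y^2)^(7-j), with y-exponent 3j − 2(7−j) = 5j − 14.
Set 5j − 14 = -9: j = 1.
C(7,1) = 7; 2^1 = 2; 3^6 = 729.
Coefficient = 7 · 2 · 729 = 10206.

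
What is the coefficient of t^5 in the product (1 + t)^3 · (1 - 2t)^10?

Coefficient of t^5 = Σ_{j} C(3,j)·1^j·C(10,5-j)·(-2)^(5-j) for j from 0 to 3.
= (-8064) + 10080 + (-2880) + 180 = -684.

-684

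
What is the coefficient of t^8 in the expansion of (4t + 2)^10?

The general term is C(10,j)·(4t)^j·(2)^(10-j); the t^8 term has j = 8.
C(10,8) = 45.
Coefficient = C(10,8) · 4^8 · 2^2 = 45 · 65536 · 4 = 11796480.

11796480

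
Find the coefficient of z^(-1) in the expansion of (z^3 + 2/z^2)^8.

General term: C(8,j)·(z^3)^j·(2/z^2)^(8-j), with z-exponent 3j − 2(8−j) = 5j − 16.
Set 5j − 16 = -1: j = 3.
C(8,3) = 56; 1^3 = 1; 2^5 = 32.
Coefficient = 56 · 1 · 32 = 1792.

1792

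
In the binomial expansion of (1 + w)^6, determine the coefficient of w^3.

20

The general term is C(6,j)·(1)^j·(w)^(6-j); the w^3 term has j = 3.
C(6,3) = 20.
Coefficient = C(6,3) = 20.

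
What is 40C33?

18643560

C(40,33) = C(40,7) by symmetry.
C(40,7) = (40·39·38·37·36·35·34) / 7! = 93963542400 / 5040 = 18643560.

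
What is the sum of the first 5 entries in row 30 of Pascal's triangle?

1 + 30 + 435 + 4060 + 27405 = 31931.

31931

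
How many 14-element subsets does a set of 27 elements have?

C(27,14) = C(27,13) by symmetry.
C(27,13) = (27·26·25·24·23·22·21·20·19·18·17·16·15) / 13! = 124903451312640000 / 6227020800 = 20058300.

20058300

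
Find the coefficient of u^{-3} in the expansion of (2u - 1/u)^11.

-5280

General term: C(11,j)·(2u)^j·(-1/u)^(11-j), with u-exponent 1j − 1(11−j) = 2j − 11.
Set 2j − 11 = -3: j = 4.
C(11,4) = 330; 2^4 = 16; (-1)^7 = -1.
Coefficient = 330 · 16 · (-1) = -5280.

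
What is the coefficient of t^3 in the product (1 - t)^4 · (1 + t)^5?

-4

Coefficient of t^3 = Σ_{j} C(4,j)·(-1)^j·C(5,3-j)·1^(3-j) for j from 0 to 3.
= 10 + (-40) + 30 + (-4) = -4.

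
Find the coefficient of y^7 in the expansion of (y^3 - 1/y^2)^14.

-3432

General term: C(14,j)·(y^3)^j·(-1/y^2)^(14-j), with y-exponent 3j − 2(14−j) = 5j − 28.
Set 5j − 28 = 7: j = 7.
C(14,7) = 3432; 1^7 = 1; (-1)^7 = -1.
Coefficient = 3432 · 1 · (-1) = -3432.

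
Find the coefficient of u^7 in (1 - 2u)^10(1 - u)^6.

-299660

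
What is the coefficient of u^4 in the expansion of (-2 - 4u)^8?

The general term is C(8,j)·(-2)^j·(-4u)^(8-j); the u^4 term has j = 4.
C(8,4) = 70.
Coefficient = C(8,4) · (-2)^4 · (-4)^4 = 70 · 16 · 256 = 286720.

286720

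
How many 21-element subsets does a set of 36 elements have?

C(36,21) = C(36,15) by symmetry.
C(36,15) = (36·35·34·33·32·31·30·29·28·27·26·25·24·23·22) / 15! = 7281003461233582080000 / 1307674368000 = 5567902560.

5567902560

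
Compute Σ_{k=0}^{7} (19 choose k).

1 + 19 + 171 + 969 + 3876 + 11628 + 27132 + 50388 = 94184.

94184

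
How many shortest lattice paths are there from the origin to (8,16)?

735471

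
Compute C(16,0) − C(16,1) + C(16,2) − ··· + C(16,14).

15

The partial alternating sum Σ_{k=0}^{14} (−1)^k C(16,k) = (−1)^14 C(15,14) = 15.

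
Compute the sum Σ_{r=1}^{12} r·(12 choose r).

Differentiating (1+x)^12 and setting x=1: Σ r·C(12,r) = 12·2^11 = 24576.

24576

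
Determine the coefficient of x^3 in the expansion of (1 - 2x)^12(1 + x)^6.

Coefficient of x^3 = Σ_{j} C(12,j)·(-2)^j·C(6,3-j)·1^(3-j) for j from 0 to 3.
= 20 + (-360) + 1584 + (-1760) = -516.

-516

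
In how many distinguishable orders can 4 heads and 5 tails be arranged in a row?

126

Choose positions for the heads: C(9,4) = 126.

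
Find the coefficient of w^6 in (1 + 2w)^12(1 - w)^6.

Coefficient of w^6 = Σ_{j} C(12,j)·2^j·C(6,6-j)·(-1)^(6-j) for j from 0 to 6.
= 1 + (-144) + 3960 + (-35200) + 118800 + (-152064) + 59136 = -5511.

-5511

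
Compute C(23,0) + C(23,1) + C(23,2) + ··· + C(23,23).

8388608

The entries of row 23 sum to 2^23 = 8388608.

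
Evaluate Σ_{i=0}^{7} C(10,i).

968

1 + 10 + 45 + 120 + 210 + 252 + 210 + 120 = 968.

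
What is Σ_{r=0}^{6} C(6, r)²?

Σ C(6,r)² is the coefficient of x^6 in (1+x)^6(1+x)^6 = (1+x)^12, i.e. C(12,6) = 924.

924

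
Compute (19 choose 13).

C(19,13) = C(19,6) by symmetry.
C(19,6) = (19·18·17·16·15·14) / 6! = 19535040 / 720 = 27132.

27132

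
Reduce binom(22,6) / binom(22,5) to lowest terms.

C(n,k+1)/C(n,k) = (n−k)/(k+1) = (22−5)/(5+1) = 17/6.

17/6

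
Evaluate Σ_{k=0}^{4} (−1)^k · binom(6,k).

The partial alternating sum Σ_{k=0}^{4} (−1)^k C(6,k) = (−1)^4 C(5,4) = 5.

5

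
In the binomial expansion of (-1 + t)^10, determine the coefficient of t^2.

The general term is C(10,j)·(-1)^j·(t)^(10-j); the t^2 term has j = 8.
C(10,8) = 45.
Coefficient = C(10,8) = 45.

45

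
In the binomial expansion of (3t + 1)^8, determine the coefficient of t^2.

252

The general term is C(8,j)·(3t)^j·(1)^(8-j); the t^2 term has j = 2.
C(8,2) = 28.
Coefficient = C(8,2) · 3^2 = 28 · 9 = 252.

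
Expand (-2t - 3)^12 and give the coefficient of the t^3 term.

34642080

The general term is C(12,j)·(-2t)^j·(-3)^(12-j); the t^3 term has j = 3.
C(12,3) = 220.
Coefficient = C(12,3) · (-2)^3 · (-3)^9 = 220 · (-8) · (-19683) = 34642080.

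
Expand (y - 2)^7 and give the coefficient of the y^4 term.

-280

The general term is C(7,j)·(y)^j·(-2)^(7-j); the y^4 term has j = 4.
C(7,4) = 35.
Coefficient = C(7,4) · (-2)^3 = 35 · (-8) = -280.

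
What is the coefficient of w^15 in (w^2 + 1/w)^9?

9

General term: C(9,j)·(w^2)^j·(1/w)^(9-j), with w-exponent 2j − 1(9−j) = 3j − 9.
Set 3j − 9 = 15: j = 8.
C(9,8) = 9; 1^8 = 1; 1^1 = 1.
Coefficient = 9 · 1 · 1 = 9.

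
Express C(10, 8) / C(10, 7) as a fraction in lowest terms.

3/8

C(n,k+1)/C(n,k) = (n−k)/(k+1) = (10−7)/(7+1) = 3/8.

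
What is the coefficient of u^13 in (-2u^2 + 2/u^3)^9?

4608

General term: C(9,j)·(-2u^2)^j·(2/u^3)^(9-j), with u-exponent 2j − 3(9−j) = 5j − 27.
Set 5j − 27 = 13: j = 8.
C(9,8) = 9; (-2)^8 = 256; 2^1 = 2.
Coefficient = 9 · 256 · 2 = 4608.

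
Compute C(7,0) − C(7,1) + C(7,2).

15

The partial alternating sum Σ_{k=0}^{2} (−1)^k C(7,k) = (−1)^2 C(6,2) = 15.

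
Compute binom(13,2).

78

C(13,2) = (13·12) / 2! = 156 / 2 = 78.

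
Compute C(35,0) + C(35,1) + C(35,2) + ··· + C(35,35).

Setting x = 1 in (1+x)^35 gives Σ C(35,i) = 2^35 = 34359738368.

34359738368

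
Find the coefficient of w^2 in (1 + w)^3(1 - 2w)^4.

Coefficient of w^2 = Σ_{j} C(3,j)·1^j·C(4,2-j)·(-2)^(2-j) for j from 0 to 2.
= 24 + (-24) + 3 = 3.

3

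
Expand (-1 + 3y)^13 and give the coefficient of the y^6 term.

-1250964

The general term is C(13,j)·(-1)^j·(3y)^(13-j); the y^6 term has j = 7.
C(13,7) = 1716.
Coefficient = C(13,7) · (-1)^7 · 3^6 = 1716 · (-1) · 729 = -1250964.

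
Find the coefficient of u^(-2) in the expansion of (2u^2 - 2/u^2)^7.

4480

General term: C(7,j)·(2u^2)^j·(-2/u^2)^(7-j), with u-exponent 2j − 2(7−j) = 4j − 14.
Set 4j − 14 = -2: j = 3.
C(7,3) = 35; 2^3 = 8; (-2)^4 = 16.
Coefficient = 35 · 8 · 16 = 4480.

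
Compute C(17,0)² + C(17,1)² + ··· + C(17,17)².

2333606220

Σ C(17,j)² is the coefficient of x^17 in (1+x)^17(1+x)^17 = (1+x)^34, i.e. C(34,17) = 2333606220.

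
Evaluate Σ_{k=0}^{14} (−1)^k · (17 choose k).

120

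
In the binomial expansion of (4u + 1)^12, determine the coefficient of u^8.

32440320

The general term is C(12,j)·(4u)^j·(1)^(12-j); the u^8 term has j = 8.
C(12,8) = 495.
Coefficient = C(12,8) · 4^8 = 495 · 65536 = 32440320.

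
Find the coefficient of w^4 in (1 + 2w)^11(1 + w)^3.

9922

Coefficient of w^4 = Σ_{j} C(11,j)·2^j·C(3,4-j)·1^(4-j) for j from 1 to 4.
= 22 + 660 + 3960 + 5280 = 9922.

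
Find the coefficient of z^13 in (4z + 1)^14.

The general term is C(14,j)·(4z)^j·(1)^(14-j); the z^13 term has j = 13.
C(14,13) = 14.
Coefficient = C(14,13) · 4^13 = 14 · 67108864 = 939524096.

939524096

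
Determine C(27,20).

888030

C(27,20) = C(27,7) by symmetry.
C(27,7) = (27·26·25·24·23·22·21) / 7! = 4475671200 / 5040 = 888030.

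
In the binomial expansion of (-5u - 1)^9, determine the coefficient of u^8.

-3515625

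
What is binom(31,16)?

300540195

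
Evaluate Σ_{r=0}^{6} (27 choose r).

397594

1 + 27 + 351 + 2925 + 17550 + 80730 + 296010 = 397594.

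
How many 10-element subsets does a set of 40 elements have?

847660528

C(40,10) = (40·39·38·37·36·35·34·33·32·31) / 10! = 3075990524006400 / 3628800 = 847660528.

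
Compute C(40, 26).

23206929840

C(40,26) = C(40,14) by symmetry.
C(40,14) = (40·39·38·37·36·35·34·33·32·31·30·29·28·27) / 14! = 2023140487449489408000 / 87178291200 = 23206929840.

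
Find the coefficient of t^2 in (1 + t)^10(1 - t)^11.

-10

Coefficient of t^2 = Σ_{j} C(10,j)·1^j·C(11,2-j)·(-1)^(2-j) for j from 0 to 2.
= 55 + (-110) + 45 = -10.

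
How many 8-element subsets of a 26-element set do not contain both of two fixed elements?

1427679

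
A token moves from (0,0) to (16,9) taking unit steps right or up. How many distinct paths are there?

Each path is a sequence of 25 steps with 16 rights: C(25,16) = 2042975.

2042975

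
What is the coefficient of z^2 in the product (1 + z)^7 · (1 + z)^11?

153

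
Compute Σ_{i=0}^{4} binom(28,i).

1 + 28 + 378 + 3276 + 20475 = 24158.

24158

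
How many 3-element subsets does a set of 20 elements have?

C(20,3) = (20·19·18) / 3! = 6840 / 6 = 1140.

1140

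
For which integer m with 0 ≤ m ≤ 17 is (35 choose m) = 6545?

3

C(35,m) increases on 0 ≤ m ≤ 17. C(35,2) = 595 and C(35,3) = 6545, so m = 3.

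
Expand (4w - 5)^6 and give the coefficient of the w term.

The general term is C(6,j)·(4w)^j·(-5)^(6-j); the w^1 term has j = 1.
C(6,1) = 6.
Coefficient = C(6,1) · 4^1 · (-5)^5 = 6 · 4 · (-3125) = -75000.

-75000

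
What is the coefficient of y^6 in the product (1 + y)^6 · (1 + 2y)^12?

369305

Coefficient of y^6 = Σ_{j} C(6,j)·1^j·C(12,6-j)·2^(6-j) for j from 0 to 6.
= 59136 + 152064 + 118800 + 35200 + 3960 + 144 + 1 = 369305.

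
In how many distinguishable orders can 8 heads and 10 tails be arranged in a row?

Choose positions for the heads: C(18,8) = 43758.

43758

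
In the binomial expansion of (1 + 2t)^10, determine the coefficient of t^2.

The general term is C(10,j)·(1)^j·(2t)^(10-j); the t^2 term has j = 8.
C(10,8) = 45.
Coefficient = C(10,8) · 2^2 = 45 · 4 = 180.

180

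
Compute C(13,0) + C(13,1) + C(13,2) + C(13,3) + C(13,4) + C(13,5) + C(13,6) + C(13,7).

5812

1 + 13 + 78 + 286 + 715 + 1287 + 1716 + 1716 = 5812.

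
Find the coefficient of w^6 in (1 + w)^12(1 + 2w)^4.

Coefficient of w^6 = Σ_{j} C(12,j)·1^j·C(4,6-j)·2^(6-j) for j from 2 to 6.
= 1056 + 7040 + 11880 + 6336 + 924 = 27236.

27236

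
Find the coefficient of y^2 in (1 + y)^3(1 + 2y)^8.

Coefficient of y^2 = Σ_{j} C(3,j)·1^j·C(8,2-j)·2^(2-j) for j from 0 to 2.
= 112 + 48 + 3 = 163.

163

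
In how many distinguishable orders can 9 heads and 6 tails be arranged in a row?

5005

Choose positions for the heads: C(15,9) = 5005.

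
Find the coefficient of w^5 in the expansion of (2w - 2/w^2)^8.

General term: C(8,j)·(2w)^j·(-2/w^2)^(8-j), with w-exponent 1j − 2(8−j) = 3j − 16.
Set 3j − 16 = 5: j = 7.
C(8,7) = 8; 2^7 = 128; (-2)^1 = -2.
Coefficient = 8 · 128 · (-2) = -2048.

-2048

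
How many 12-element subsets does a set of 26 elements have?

C(26,12) = (26·25·24·23·22·21·20·19·18·17·16·15) / 12! = 4626053752320000 / 479001600 = 9657700.

9657700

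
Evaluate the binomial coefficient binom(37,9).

124403620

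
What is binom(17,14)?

680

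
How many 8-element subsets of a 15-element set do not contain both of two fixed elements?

4719

All 8-subsets: C(15,8) = 6435. Those containing both fixed elements: C(13,6) = 1716.
6435 − 1716 = 4719.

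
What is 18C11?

31824

C(18,11) = C(18,7) by symmetry.
C(18,7) = (18·17·16·15·14·13·12) / 7! = 160392960 / 5040 = 31824.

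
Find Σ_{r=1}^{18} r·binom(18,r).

2359296

Differentiating (1+x)^18 and setting x=1: Σ r·C(18,r) = 18·2^17 = 2359296.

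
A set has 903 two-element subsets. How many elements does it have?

43

n(n−1)/2 = 903 ⇒ n(n−1) = 1806. Since 43·42 = 1806, n = 43.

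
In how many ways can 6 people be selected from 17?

12376

This is C(17,6) = 12376.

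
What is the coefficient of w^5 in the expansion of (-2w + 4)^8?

The general term is C(8,j)·(-2w)^j·(4)^(8-j); the w^5 term has j = 5.
C(8,5) = 56.
Coefficient = C(8,5) · (-2)^5 · 4^3 = 56 · (-32) · 64 = -114688.

-114688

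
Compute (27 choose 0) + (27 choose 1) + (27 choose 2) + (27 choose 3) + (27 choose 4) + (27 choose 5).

101584

1 + 27 + 351 + 2925 + 17550 + 80730 = 101584.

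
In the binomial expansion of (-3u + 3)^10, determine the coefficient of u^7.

The general term is C(10,j)·(-3u)^j·(3)^(10-j); the u^7 term has j = 7.
C(10,7) = 120.
Coefficient = C(10,7) · (-3)^7 · 3^3 = 120 · (-2187) · 27 = -7085880.

-7085880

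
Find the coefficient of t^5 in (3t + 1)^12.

The general term is C(12,j)·(3t)^j·(1)^(12-j); the t^5 term has j = 5.
C(12,5) = 792.
Coefficient = C(12,5) · 3^5 = 792 · 243 = 192456.

192456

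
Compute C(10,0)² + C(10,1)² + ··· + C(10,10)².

184756

Σ C(10,k)² is the coefficient of x^10 in (1+x)^10(1+x)^10 = (1+x)^20, i.e. C(20,10) = 184756.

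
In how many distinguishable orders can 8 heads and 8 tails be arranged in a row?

Choose positions for the heads: C(16,8) = 12870.

12870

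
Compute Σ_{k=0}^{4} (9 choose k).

1 + 9 + 36 + 84 + 126 = 256.

256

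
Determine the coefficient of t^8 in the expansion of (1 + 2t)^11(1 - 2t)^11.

84480

Coefficient of t^8 = Σ_{j} C(11,j)·2^j·C(11,8-j)·(-2)^(8-j) for j from 0 to 8.
= 42240 + (-929280) + 6504960 + (-19514880) + 27878400 + (-19514880) + 6504960 + (-929280) + 42240 = 84480.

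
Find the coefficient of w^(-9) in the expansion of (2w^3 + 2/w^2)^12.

General term: C(12,j)·(2w^3)^j·(2/w^2)^(12-j), with w-exponent 3j − 2(12−j) = 5j − 24.
Set 5j − 24 = -9: j = 3.
C(12,3) = 220; 2^3 = 8; 2^9 = 512.
Coefficient = 220 · 8 · 512 = 901120.

901120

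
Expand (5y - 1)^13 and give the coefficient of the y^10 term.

-2792968750

The general term is C(13,j)·(5y)^j·(-1)^(13-j); the y^10 term has j = 10.
C(13,10) = 286.
Coefficient = C(13,10) · 5^10 · (-1)^3 = 286 · 9765625 · (-1) = -2792968750.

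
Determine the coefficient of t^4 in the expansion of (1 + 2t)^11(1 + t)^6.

Coefficient of t^4 = Σ_{j} C(11,j)·2^j·C(6,4-j)·1^(4-j) for j from 0 to 4.
= 15 + 440 + 3300 + 7920 + 5280 = 16955.

16955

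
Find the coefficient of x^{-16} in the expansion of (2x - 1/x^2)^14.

16016

General term: C(14,j)·(2x)^j·(-1/x^2)^(14-j), with x-exponent 1j − 2(14−j) = 3j − 28.
Set 3j − 28 = -16: j = 4.
C(14,4) = 1001; 2^4 = 16; (-1)^10 = 1.
Coefficient = 1001 · 16 · 1 = 16016.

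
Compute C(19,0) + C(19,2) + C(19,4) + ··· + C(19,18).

Half of (1+1)^19 + (1−1)^19 gives the even-index sum: 2^18 = 262144.

262144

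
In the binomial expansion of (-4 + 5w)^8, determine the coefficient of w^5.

The general term is C(8,j)·(-4)^j·(5w)^(8-j); the w^5 term has j = 3.
C(8,3) = 56.
Coefficient = C(8,3) · (-4)^3 · 5^5 = 56 · (-64) · 3125 = -11200000.

-11200000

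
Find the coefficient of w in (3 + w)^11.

The general term is C(11,j)·(3)^j·(w)^(11-j); the w^1 term has j = 10.
C(11,10) = 11.
Coefficient = C(11,10) · 3^10 = 11 · 59049 = 649539.

649539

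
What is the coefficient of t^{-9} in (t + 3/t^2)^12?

General term: C(12,j)·(t)^j·(3/t^2)^(12-j), with t-exponent 1j − 2(12−j) = 3j − 24.
Set 3j − 24 = -9: j = 5.
C(12,5) = 792; 1^5 = 1; 3^7 = 2187.
Coefficient = 792 · 1 · 2187 = 1732104.

1732104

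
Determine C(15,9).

C(15,9) = C(15,6) by symmetry.
C(15,6) = (15·14·13·12·11·10) / 6! = 3603600 / 720 = 5005.

5005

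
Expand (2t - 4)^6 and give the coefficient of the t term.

The general term is C(6,j)·(2t)^j·(-4)^(6-j); the t^1 term has j = 1.
C(6,1) = 6.
Coefficient = C(6,1) · 2^1 · (-4)^5 = 6 · 2 · (-1024) = -12288.

-12288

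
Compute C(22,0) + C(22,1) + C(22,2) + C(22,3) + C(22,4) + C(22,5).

35443

1 + 22 + 231 + 1540 + 7315 + 26334 = 35443.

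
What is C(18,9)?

C(18,9) = (18·17·16·15·14·13·12·11·10) / 9! = 17643225600 / 362880 = 48620.

48620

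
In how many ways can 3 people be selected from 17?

680

This is C(17,3) = 680.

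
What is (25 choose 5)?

C(25,5) = (25·24·23·22·21) / 5! = 6375600 / 120 = 53130.

53130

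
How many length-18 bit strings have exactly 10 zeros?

Choose the 10 positions: C(18,10) = 43758.

43758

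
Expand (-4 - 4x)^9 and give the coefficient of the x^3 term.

-22020096

The general term is C(9,j)·(-4)^j·(-4x)^(9-j); the x^3 term has j = 6.
C(9,6) = 84.
Coefficient = C(9,6) · (-4)^6 · (-4)^3 = 84 · 4096 · (-64) = -22020096.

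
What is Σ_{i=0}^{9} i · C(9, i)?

Differentiating (1+x)^9 and setting x=1: Σ i·C(9,i) = 9·2^8 = 2304.

2304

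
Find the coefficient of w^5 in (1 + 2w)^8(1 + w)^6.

17718

Coefficient of w^5 = Σ_{j} C(8,j)·2^j·C(6,5-j)·1^(5-j) for j from 0 to 5.
= 6 + 240 + 2240 + 6720 + 6720 + 1792 = 17718.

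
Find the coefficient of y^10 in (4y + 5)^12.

The general term is C(12,j)·(4y)^j·(5)^(12-j); the y^10 term has j = 10.
C(12,10) = 66.
Coefficient = C(12,10) · 4^10 · 5^2 = 66 · 1048576 · 25 = 1730150400.

1730150400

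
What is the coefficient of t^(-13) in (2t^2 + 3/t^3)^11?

11547360

General term: C(11,j)·(2t^2)^j·(3/t^3)^(11-j), with t-exponent 2j − 3(11−j) = 5j − 33.
Set 5j − 33 = -13: j = 4.
C(11,4) = 330; 2^4 = 16; 3^7 = 2187.
Coefficient = 330 · 16 · 2187 = 11547360.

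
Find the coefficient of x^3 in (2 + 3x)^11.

The general term is C(11,j)·(2)^j·(3x)^(11-j); the x^3 term has j = 8.
C(11,8) = 165.
Coefficient = C(11,8) · 2^8 · 3^3 = 165 · 256 · 27 = 1140480.

1140480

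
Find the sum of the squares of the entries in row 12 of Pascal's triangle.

Σ C(12,r)² is the coefficient of x^12 in (1+x)^12(1+x)^12 = (1+x)^24, i.e. C(24,12) = 2704156.

2704156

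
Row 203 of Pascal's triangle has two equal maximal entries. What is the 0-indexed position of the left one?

101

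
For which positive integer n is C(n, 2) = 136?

17

n(n−1)/2 = 136 ⇒ n(n−1) = 272. Since 17·16 = 272, n = 17.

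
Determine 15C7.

6435

C(15,7) = (15·14·13·12·11·10·9) / 7! = 32432400 / 5040 = 6435.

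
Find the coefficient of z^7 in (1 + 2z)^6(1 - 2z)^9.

5760

Coefficient of z^7 = Σ_{j} C(6,j)·2^j·C(9,7-j)·(-2)^(7-j) for j from 0 to 6.
= (-4608) + 64512 + (-241920) + 322560 + (-161280) + 27648 + (-1152) = 5760.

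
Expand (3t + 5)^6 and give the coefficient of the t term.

56250

The general term is C(6,j)·(3t)^j·(5)^(6-j); the t^1 term has j = 1.
C(6,1) = 6.
Coefficient = C(6,1) · 3^1 · 5^5 = 6 · 3 · 3125 = 56250.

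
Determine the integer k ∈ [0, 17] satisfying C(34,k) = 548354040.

12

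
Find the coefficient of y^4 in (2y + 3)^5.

240

The general term is C(5,j)·(2y)^j·(3)^(5-j); the y^4 term has j = 4.
C(5,4) = 5.
Coefficient = C(5,4) · 2^4 · 3^1 = 5 · 16 · 3 = 240.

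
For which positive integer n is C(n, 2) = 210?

21

n(n−1)/2 = 210 ⇒ n(n−1) = 420. Since 21·20 = 420, n = 21.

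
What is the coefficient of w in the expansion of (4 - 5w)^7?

The general term is C(7,j)·(4)^j·(-5w)^(7-j); the w^1 term has j = 6.
C(7,6) = 7.
Coefficient = C(7,6) · 4^6 · (-5)^1 = 7 · 4096 · (-5) = -143360.

-143360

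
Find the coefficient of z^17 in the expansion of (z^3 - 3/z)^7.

General term: C(7,j)·(z^3)^j·(-3/z)^(7-j), with z-exponent 3j − 1(7−j) = 4j − 7.
Set 4j − 7 = 17: j = 6.
C(7,6) = 7; 1^6 = 1; (-3)^1 = -3.
Coefficient = 7 · 1 · (-3) = -21.

-21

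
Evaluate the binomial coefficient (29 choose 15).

77558760

C(29,15) = C(29,14) by symmetry.
C(29,14) = (29·28·27·26·25·24·23·22·21·20·19·18·17·16) / 14! = 6761440164390912000 / 87178291200 = 77558760.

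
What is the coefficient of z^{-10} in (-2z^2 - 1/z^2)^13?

-11440

General term: C(13,j)·(-2z^2)^j·(-1/z^2)^(13-j), with z-exponent 2j − 2(13−j) = 4j − 26.
Set 4j − 26 = -10: j = 4.
C(13,4) = 715; (-2)^4 = 16; (-1)^9 = -1.
Coefficient = 715 · 16 · (-1) = -11440.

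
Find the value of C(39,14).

15084504396

C(39,14) = (39·38·37·36·35·34·33·32·31·30·29·28·27·26) / 14! = 1315041316842168115200 / 87178291200 = 15084504396.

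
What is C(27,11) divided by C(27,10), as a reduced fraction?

C(n,k+1)/C(n,k) = (n−k)/(k+1) = (27−10)/(10+1) = 17/11.

17/11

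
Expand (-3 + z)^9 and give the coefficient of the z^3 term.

The general term is C(9,j)·(-3)^j·(z)^(9-j); the z^3 term has j = 6.
C(9,6) = 84.
Coefficient = C(9,6) · (-3)^6 = 84 · 729 = 61236.

61236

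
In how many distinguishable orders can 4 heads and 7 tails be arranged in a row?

Choose positions for the heads: C(11,4) = 330.

330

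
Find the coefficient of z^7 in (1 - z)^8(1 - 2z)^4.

Coefficient of z^7 = Σ_{j} C(8,j)·(-1)^j·C(4,7-j)·(-2)^(7-j) for j from 3 to 7.
= (-896) + (-2240) + (-1344) + (-224) + (-8) = -4712.

-4712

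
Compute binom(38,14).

9669554100

C(38,14) = (38·37·36·35·34·33·32·31·30·29·28·27·26·25) / 14! = 842975203103953920000 / 87178291200 = 9669554100.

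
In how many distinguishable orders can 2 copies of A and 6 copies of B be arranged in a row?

Choose positions for the A's: C(8,2) = 28.

28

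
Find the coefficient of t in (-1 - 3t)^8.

The general term is C(8,j)·(-1)^j·(-3t)^(8-j); the t^1 term has j = 7.
C(8,7) = 8.
Coefficient = C(8,7) · (-1)^7 · (-3)^1 = 8 · (-1) · (-3) = 24.

24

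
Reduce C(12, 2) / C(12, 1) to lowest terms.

11/2

C(n,k+1)/C(n,k) = (n−k)/(k+1) = (12−1)/(1+1) = 11/2.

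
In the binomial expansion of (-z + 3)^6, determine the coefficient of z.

The general term is C(6,j)·(-z)^j·(3)^(6-j); the z^1 term has j = 1.
C(6,1) = 6.
Coefficient = C(6,1) · (-1)^1 · 3^5 = 6 · (-1) · 243 = -1458.

-1458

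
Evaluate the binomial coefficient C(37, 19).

17672631900

C(37,19) = C(37,18) by symmetry.
C(37,18) = (37·36·35·34·33·32·31·30·29·28·27·26·25·24·23·22·21·20) / 18! = 113146793787569865523200000 / 6402373705728000 = 17672631900.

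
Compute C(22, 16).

C(22,16) = C(22,6) by symmetry.
C(22,6) = (22·21·20·19·18·17) / 6! = 53721360 / 720 = 74613.

74613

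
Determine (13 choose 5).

1287

C(13,5) = (13·12·11·10·9) / 5! = 154440 / 120 = 1287.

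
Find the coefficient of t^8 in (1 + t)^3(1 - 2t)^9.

Coefficient of t^8 = Σ_{j} C(3,j)·1^j·C(9,8-j)·(-2)^(8-j) for j from 0 to 3.
= 2304 + (-13824) + 16128 + (-4032) = 576.

576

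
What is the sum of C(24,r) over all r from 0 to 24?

16777216

The entries of row 24 sum to 2^24 = 16777216.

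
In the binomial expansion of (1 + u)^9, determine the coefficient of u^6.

The general term is C(9,j)·(1)^j·(u)^(9-j); the u^6 term has j = 3.
C(9,3) = 84.
Coefficient = C(9,3) = 84.

84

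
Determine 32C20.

225792840

C(32,20) = C(32,12) by symmetry.
C(32,12) = (32·31·30·29·28·27·26·25·24·23·22·21) / 12! = 108155131628544000 / 479001600 = 225792840.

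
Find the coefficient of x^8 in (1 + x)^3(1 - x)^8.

Coefficient of x^8 = Σ_{j} C(3,j)·1^j·C(8,8-j)·(-1)^(8-j) for j from 0 to 3.
= 1 + (-24) + 84 + (-56) = 5.

5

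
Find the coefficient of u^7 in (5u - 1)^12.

-61875000

The general term is C(12,j)·(5u)^j·(-1)^(12-j); the u^7 term has j = 7.
C(12,7) = 792.
Coefficient = C(12,7) · 5^7 · (-1)^5 = 792 · 78125 · (-1) = -61875000.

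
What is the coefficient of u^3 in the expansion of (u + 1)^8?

56

The general term is C(8,j)·(u)^j·(1)^(8-j); the u^3 term has j = 3.
C(8,3) = 56.
Coefficient = C(8,3) = 56.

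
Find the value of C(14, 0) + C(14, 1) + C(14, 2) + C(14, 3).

1 + 14 + 91 + 364 = 470.

470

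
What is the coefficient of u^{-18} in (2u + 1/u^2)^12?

264

General term: C(12,j)·(2u)^j·(1/u^2)^(12-j), with u-exponent 1j − 2(12−j) = 3j − 24.
Set 3j − 24 = -18: j = 2.
C(12,2) = 66; 2^2 = 4; 1^10 = 1.
Coefficient = 66 · 4 · 1 = 264.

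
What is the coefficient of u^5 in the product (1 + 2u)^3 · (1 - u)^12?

66

Coefficient of u^5 = Σ_{j} C(3,j)·2^j·C(12,5-j)·(-1)^(5-j) for j from 0 to 3.
= (-792) + 2970 + (-2640) + 528 = 66.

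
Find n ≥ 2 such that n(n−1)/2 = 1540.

56

n(n−1)/2 = 1540 ⇒ n(n−1) = 3080. Since 56·55 = 3080, n = 56.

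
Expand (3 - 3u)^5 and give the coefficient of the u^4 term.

1215

The general term is C(5,j)·(3)^j·(-3u)^(5-j); the u^4 term has j = 1.
C(5,1) = 5.
Coefficient = C(5,1) · 3^1 · (-3)^4 = 5 · 3 · 81 = 1215.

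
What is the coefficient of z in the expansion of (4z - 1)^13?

The general term is C(13,j)·(4z)^j·(-1)^(13-j); the z^1 term has j = 1.
C(13,1) = 13.
Coefficient = C(13,1) · 4^1 = 13 · 4 = 52.

52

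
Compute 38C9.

C(38,9) = (38·37·36·35·34·33·32·31·30) / 9! = 59153663923200 / 362880 = 163011640.

163011640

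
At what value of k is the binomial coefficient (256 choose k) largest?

C(256,k) is maximized at k = 256/2 = 128.

128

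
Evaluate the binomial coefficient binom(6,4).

15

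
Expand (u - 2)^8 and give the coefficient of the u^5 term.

-448

The general term is C(8,j)·(u)^j·(-2)^(8-j); the u^5 term has j = 5.
C(8,5) = 56.
Coefficient = C(8,5) · (-2)^3 = 56 · (-8) = -448.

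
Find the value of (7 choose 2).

C(7,2) = (7·6) / 2! = 42 / 2 = 21.

21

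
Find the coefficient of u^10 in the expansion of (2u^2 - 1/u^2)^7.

-448

General term: C(7,j)·(2u^2)^j·(-1/u^2)^(7-j), with u-exponent 2j − 2(7−j) = 4j − 14.
Set 4j − 14 = 10: j = 6.
C(7,6) = 7; 2^6 = 64; (-1)^1 = -1.
Coefficient = 7 · 64 · (-1) = -448.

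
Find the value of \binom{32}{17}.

C(32,17) = C(32,15) by symmetry.
C(32,15) = (32·31·30·29·28·27·26·25·24·23·22·21·20·19·18) / 15! = 739781100339240960000 / 1307674368000 = 565722720.

565722720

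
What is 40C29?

2311801440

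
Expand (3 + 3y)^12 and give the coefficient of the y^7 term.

420901272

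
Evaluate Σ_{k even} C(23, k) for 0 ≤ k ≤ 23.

4194304

Half of (1+1)^23 + (1−1)^23 gives the even-index sum: 2^22 = 4194304.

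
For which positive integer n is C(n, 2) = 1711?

59

n(n−1)/2 = 1711 ⇒ n(n−1) = 3422. Since 59·58 = 3422, n = 59.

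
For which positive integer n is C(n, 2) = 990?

45

n(n−1)/2 = 990 ⇒ n(n−1) = 1980. Since 45·44 = 1980, n = 45.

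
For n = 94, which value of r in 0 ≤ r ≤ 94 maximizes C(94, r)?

47

C(94,r) is maximized at r = 94/2 = 47.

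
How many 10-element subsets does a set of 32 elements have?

C(32,10) = (32·31·30·29·28·27·26·25·24·23) / 10! = 234102016512000 / 3628800 = 64512240.

64512240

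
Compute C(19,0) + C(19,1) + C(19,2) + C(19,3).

1 + 19 + 171 + 969 = 1160.

1160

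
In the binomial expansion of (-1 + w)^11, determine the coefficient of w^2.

-55

The general term is C(11,j)·(-1)^j·(w)^(11-j); the w^2 term has j = 9.
C(11,9) = 55.
Coefficient = C(11,9) · (-1)^9 = 55 · (-1) = -55.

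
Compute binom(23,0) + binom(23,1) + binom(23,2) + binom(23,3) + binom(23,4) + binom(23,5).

44552

1 + 23 + 253 + 1771 + 8855 + 33649 = 44552.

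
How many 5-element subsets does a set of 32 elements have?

C(32,5) = (32·31·30·29·28) / 5! = 24165120 / 120 = 201376.

201376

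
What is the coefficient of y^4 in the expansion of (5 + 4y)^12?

The general term is C(12,j)·(5)^j·(4y)^(12-j); the y^4 term has j = 8.
C(12,8) = 495.
Coefficient = C(12,8) · 5^8 · 4^4 = 495 · 390625 · 256 = 49500000000.

49500000000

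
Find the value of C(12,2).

66

C(12,2) = (12·11) / 2! = 132 / 2 = 66.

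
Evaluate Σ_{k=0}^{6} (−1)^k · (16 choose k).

The partial alternating sum Σ_{k=0}^{6} (−1)^k C(16,k) = (−1)^6 C(15,6) = 5005.

5005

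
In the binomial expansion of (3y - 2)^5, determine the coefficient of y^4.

-810

The general term is C(5,j)·(3y)^j·(-2)^(5-j); the y^4 term has j = 4.
C(5,4) = 5.
Coefficient = C(5,4) · 3^4 · (-2)^1 = 5 · 81 · (-2) = -810.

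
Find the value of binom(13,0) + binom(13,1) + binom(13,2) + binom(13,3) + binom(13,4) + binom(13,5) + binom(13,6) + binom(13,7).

1 + 13 + 78 + 286 + 715 + 1287 + 1716 + 1716 = 5812.

5812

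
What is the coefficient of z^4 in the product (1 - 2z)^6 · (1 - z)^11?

Coefficient of z^4 = Σ_{j} C(6,j)·(-2)^j·C(11,4-j)·(-1)^(4-j) for j from 0 to 4.
= 330 + 1980 + 3300 + 1760 + 240 = 7610.

7610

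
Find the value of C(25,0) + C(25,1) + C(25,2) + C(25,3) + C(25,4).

1 + 25 + 300 + 2300 + 12650 = 15276.

15276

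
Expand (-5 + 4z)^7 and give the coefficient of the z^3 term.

1400000

The general term is C(7,j)·(-5)^j·(4z)^(7-j); the z^3 term has j = 4.
C(7,4) = 35.
Coefficient = C(7,4) · (-5)^4 · 4^3 = 35 · 625 · 64 = 1400000.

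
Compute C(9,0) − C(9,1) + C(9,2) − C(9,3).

The partial alternating sum Σ_{k=0}^{3} (−1)^k C(9,k) = (−1)^3 C(8,3) = -56.

-56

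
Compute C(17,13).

C(17,13) = C(17,4) by symmetry.
C(17,4) = (17·16·15·14) / 4! = 57120 / 24 = 2380.

2380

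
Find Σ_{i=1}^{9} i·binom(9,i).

Differentiating (1+x)^9 and setting x=1: Σ i·C(9,i) = 9·2^8 = 2304.

2304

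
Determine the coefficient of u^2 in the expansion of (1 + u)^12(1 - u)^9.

Coefficient of u^2 = Σ_{j} C(12,j)·1^j·C(9,2-j)·(-1)^(2-j) for j from 0 to 2.
= 36 + (-108) + 66 = -6.

-6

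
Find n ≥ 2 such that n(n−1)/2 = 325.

26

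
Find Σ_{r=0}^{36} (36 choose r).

The entries of row 36 sum to 2^36 = 68719476736.

68719476736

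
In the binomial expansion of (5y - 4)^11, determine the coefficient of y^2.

The general term is C(11,j)·(5y)^j·(-4)^(11-j); the y^2 term has j = 2.
C(11,2) = 55.
Coefficient = C(11,2) · 5^2 · (-4)^9 = 55 · 25 · (-262144) = -360448000.

-360448000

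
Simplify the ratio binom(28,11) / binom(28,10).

18/11

C(n,k+1)/C(n,k) = (n−k)/(k+1) = (28−10)/(10+1) = 18/11.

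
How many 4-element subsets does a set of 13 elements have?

715

C(13,4) = (13·12·11·10) / 4! = 17160 / 24 = 715.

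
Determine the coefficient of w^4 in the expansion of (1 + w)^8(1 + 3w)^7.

16933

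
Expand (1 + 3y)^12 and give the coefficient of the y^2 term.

594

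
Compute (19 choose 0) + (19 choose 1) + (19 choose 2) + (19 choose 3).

1 + 19 + 171 + 969 = 1160.

1160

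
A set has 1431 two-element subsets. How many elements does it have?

n(n−1)/2 = 1431 ⇒ n(n−1) = 2862. Since 54·53 = 2862, n = 54.

54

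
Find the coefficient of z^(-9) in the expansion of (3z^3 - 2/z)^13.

159744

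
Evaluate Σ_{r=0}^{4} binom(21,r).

7547

1 + 21 + 210 + 1330 + 5985 = 7547.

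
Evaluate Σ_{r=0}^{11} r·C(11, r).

11264

Differentiating (1+x)^11 and setting x=1: Σ r·C(11,r) = 11·2^10 = 11264.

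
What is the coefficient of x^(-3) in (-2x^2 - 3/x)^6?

General term: C(6,j)·(-2x^2)^j·(-3/x)^(6-j), with x-exponent 2j − 1(6−j) = 3j − 6.
Set 3j − 6 = -3: j = 1.
C(6,1) = 6; (-2)^1 = -2; (-3)^5 = -243.
Coefficient = 6 · (-2) · (-243) = 2916.

2916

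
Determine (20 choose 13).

77520

C(20,13) = C(20,7) by symmetry.
C(20,7) = (20·19·18·17·16·15·14) / 7! = 390700800 / 5040 = 77520.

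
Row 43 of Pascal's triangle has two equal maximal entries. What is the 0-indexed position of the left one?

21

For odd n = 43, C(43,r) peaks at r = (n−1)/2 and (n+1)/2; the smaller is 21.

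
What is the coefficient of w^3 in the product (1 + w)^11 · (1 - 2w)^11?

Coefficient of w^3 = Σ_{j} C(11,j)·1^j·C(11,3-j)·(-2)^(3-j) for j from 0 to 3.
= (-1320) + 2420 + (-1210) + 165 = 55.

55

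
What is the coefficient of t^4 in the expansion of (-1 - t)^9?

-126

The general term is C(9,j)·(-1)^j·(-t)^(9-j); the t^4 term has j = 5.
C(9,5) = 126.
Coefficient = C(9,5) · (-1)^5 = 126 · (-1) = -126.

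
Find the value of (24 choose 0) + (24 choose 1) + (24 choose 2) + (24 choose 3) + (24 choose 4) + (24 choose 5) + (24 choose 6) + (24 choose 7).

1 + 24 + 276 + 2024 + 10626 + 42504 + 134596 + 346104 = 536155.

536155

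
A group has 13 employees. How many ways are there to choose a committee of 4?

This is C(13,4) = 715.

715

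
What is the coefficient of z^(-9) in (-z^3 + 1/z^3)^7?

General term: C(7,j)·(-z^3)^j·(1/z^3)^(7-j), with z-exponent 3j − 3(7−j) = 6j − 21.
Set 6j − 21 = -9: j = 2.
C(7,2) = 21; (-1)^2 = 1; 1^5 = 1.
Coefficient = 21 · 1 · 1 = 21.

21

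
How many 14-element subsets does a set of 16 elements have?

120

C(16,14) = C(16,2) by symmetry.
C(16,2) = (16·15) / 2! = 240 / 2 = 120.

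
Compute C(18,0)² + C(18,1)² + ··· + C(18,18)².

Σ C(18,r)² is the coefficient of x^18 in (1+x)^18(1+x)^18 = (1+x)^36, i.e. C(36,18) = 9075135300.

9075135300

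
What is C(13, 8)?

1287

C(13,8) = C(13,5) by symmetry.
C(13,5) = (13·12·11·10·9) / 5! = 154440 / 120 = 1287.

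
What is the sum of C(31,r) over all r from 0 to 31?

2147483648

Setting x = 1 in (1+x)^31 gives Σ C(31,r) = 2^31 = 2147483648.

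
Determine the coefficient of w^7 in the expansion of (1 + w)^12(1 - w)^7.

Coefficient of w^7 = Σ_{j} C(12,j)·1^j·C(7,7-j)·(-1)^(7-j) for j from 0 to 7.
= (-1) + 84 + (-1386) + 7700 + (-17325) + 16632 + (-6468) + 792 = 28.

28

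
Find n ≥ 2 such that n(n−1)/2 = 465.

n(n−1)/2 = 465 ⇒ n(n−1) = 930. Since 31·30 = 930, n = 31.

31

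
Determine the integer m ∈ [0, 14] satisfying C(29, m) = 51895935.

C(29,m) increases on 0 ≤ m ≤ 14. C(29,11) = 34597290 and C(29,12) = 51895935, so m = 12.

12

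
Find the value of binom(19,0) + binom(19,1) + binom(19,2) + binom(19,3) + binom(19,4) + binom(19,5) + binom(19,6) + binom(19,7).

94184

1 + 19 + 171 + 969 + 3876 + 11628 + 27132 + 50388 = 94184.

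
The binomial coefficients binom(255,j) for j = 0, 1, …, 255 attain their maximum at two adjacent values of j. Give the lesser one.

127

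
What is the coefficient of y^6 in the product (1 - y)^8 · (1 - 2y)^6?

Coefficient of y^6 = Σ_{j} C(8,j)·(-1)^j·C(6,6-j)·(-2)^(6-j) for j from 0 to 6.
= 64 + 1536 + 6720 + 8960 + 4200 + 672 + 28 = 22180.

22180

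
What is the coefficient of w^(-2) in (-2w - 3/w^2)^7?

-15120

General term: C(7,j)·(-2w)^j·(-3/w^2)^(7-j), with w-exponent 1j − 2(7−j) = 3j − 14.
Set 3j − 14 = -2: j = 4.
C(7,4) = 35; (-2)^4 = 16; (-3)^3 = -27.
Coefficient = 35 · 16 · (-27) = -15120.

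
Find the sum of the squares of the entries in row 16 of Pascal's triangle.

601080390

By Vandermonde's identity, Σ C(16,i)² = C(32,16) = 601080390.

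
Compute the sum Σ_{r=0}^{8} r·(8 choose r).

Since r·C(8,r) = 8·C(7,r−1), the sum is 8·2^7 = 8·128 = 1024.

1024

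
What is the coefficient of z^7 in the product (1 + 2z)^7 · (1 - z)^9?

-916

Coefficient of z^7 = Σ_{j} C(7,j)·2^j·C(9,7-j)·(-1)^(7-j) for j from 0 to 7.
= (-36) + 1176 + (-10584) + 35280 + (-47040) + 24192 + (-4032) + 128 = -916.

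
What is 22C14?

319770

C(22,14) = C(22,8) by symmetry.
C(22,8) = (22·21·20·19·18·17·16·15) / 8! = 12893126400 / 40320 = 319770.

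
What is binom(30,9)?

C(30,9) = (30·29·28·27·26·25·24·23·22) / 9! = 5191778592000 / 362880 = 14307150.

14307150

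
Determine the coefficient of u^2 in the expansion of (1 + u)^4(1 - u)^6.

Coefficient of u^2 = Σ_{j} C(4,j)·1^j·C(6,2-j)·(-1)^(2-j) for j from 0 to 2.
= 15 + (-24) + 6 = -3.

-3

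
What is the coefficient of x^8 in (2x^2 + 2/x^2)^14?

General term: C(14,j)·(2x^2)^j·(2/x^2)^(14-j), with x-exponent 2j − 2(14−j) = 4j − 28.
Set 4j − 28 = 8: j = 9.
C(14,9) = 2002; 2^9 = 512; 2^5 = 32.
Coefficient = 2002 · 512 · 32 = 32800768.

32800768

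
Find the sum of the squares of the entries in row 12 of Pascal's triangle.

By Vandermonde's identity, Σ C(12,k)² = C(24,12) = 2704156.

2704156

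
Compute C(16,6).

C(16,6) = (16·15·14·13·12·11) / 6! = 5765760 / 720 = 8008.

8008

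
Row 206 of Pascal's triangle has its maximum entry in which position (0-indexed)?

103

C(206,i) is maximized at i = 206/2 = 103.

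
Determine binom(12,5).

792

C(12,5) = (12·11·10·9·8) / 5! = 95040 / 120 = 792.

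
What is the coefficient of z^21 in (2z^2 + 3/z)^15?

General term: C(15,j)·(2z^2)^j·(3/z)^(15-j), with z-exponent 2j − 1(15−j) = 3j − 15.
Set 3j − 15 = 21: j = 12.
C(15,12) = 455; 2^12 = 4096; 3^3 = 27.
Coefficient = 455 · 4096 · 27 = 50319360.

50319360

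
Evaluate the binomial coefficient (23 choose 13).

C(23,13) = C(23,10) by symmetry.
C(23,10) = (23·22·21·20·19·18·17·16·15·14) / 10! = 4151586700800 / 3628800 = 1144066.

1144066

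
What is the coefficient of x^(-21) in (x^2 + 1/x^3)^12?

220

General term: C(12,j)·(x^2)^j·(1/x^3)^(12-j), with x-exponent 2j − 3(12−j) = 5j − 36.
Set 5j − 36 = -21: j = 3.
C(12,3) = 220; 1^3 = 1; 1^9 = 1.
Coefficient = 220 · 1 · 1 = 220.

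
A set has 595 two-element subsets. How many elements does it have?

n(n−1)/2 = 595 ⇒ n(n−1) = 1190. Since 35·34 = 1190, n = 35.

35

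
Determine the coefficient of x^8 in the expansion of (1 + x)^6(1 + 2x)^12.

2258520

Coefficient of x^8 = Σ_{j} C(6,j)·1^j·C(12,8-j)·2^(8-j) for j from 0 to 6.
= 126720 + 608256 + 887040 + 506880 + 118800 + 10560 + 264 = 2258520.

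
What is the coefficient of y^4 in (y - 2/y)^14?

General term: C(14,j)·(y)^j·(-2/y)^(14-j), with y-exponent 1j − 1(14−j) = 2j − 14.
Set 2j − 14 = 4: j = 9.
C(14,9) = 2002; 1^9 = 1; (-2)^5 = -32.
Coefficient = 2002 · 1 · (-32) = -64064.

-64064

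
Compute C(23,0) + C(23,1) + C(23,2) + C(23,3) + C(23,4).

1 + 23 + 253 + 1771 + 8855 = 10903.

10903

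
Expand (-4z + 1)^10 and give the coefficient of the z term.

-40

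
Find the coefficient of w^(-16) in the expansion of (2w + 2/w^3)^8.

7168

General term: C(8,j)·(2w)^j·(2/w^3)^(8-j), with w-exponent 1j − 3(8−j) = 4j − 24.
Set 4j − 24 = -16: j = 2.
C(8,2) = 28; 2^2 = 4; 2^6 = 64.
Coefficient = 28 · 4 · 64 = 7168.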